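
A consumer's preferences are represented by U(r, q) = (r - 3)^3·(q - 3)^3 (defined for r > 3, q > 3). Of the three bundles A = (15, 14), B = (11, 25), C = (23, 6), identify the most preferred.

Evaluate utility at each bundle:
U(A) = 2299968.
U(B) = 5451776.
U(C) = 216000.
Highest utility is B, so B ≻ A ≻ C.

Bundle B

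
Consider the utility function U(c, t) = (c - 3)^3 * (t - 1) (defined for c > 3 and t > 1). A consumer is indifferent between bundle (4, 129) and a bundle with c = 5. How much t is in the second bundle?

U(4, 129) = 128.
Set U(5, t) = 128 and solve.
With c = 5: (5 − 3)^3 = 8, so (t − 1) = 128/8 = 16.
So t = 1 + 16 = 17.
Check: U(5, 17) = 128.

t = 17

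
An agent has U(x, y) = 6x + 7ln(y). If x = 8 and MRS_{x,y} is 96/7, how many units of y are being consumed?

y = 16

MU_x = 6, MU_y = 7/y.
MRS = 6 ÷ (7/y).
MRS depends only on y: (6/7)·y = 96/7 ⇒ y = (96/7)/(6/7) = 16.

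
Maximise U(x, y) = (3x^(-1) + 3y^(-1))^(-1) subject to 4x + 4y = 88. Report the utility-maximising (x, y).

x* = 11, y* = 11

For CES with ρ = -1, MRS = (y/x)^2.
Tangency: set MRS = p_x/p_y = 4/4 = 1.
So (y/x)^2 = 1; taking the square root, y/x = 1, i.e. y = x.
Substitute into the budget 4·x + 4·y = 88: 8·x = 88, so x* = 11 and y* = 11.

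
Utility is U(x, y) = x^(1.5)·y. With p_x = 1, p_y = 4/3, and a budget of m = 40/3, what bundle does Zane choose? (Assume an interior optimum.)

MU_x = 1.5·√x·y and MU_y = x^(1.5).
MRS = MU_x/MU_y = (1.5)·y/x.
Tangency: set MRS = p_x/p_y = 1/(4/3) = 0.75.
So (1.5)·y/x = 0.75, i.e. y = 0.5·x.
Substitute into the budget 1·x + (4/3)·y = 40/3: (5/3)·x = 40/3, so x* = 8.
Then y* = 0.5·8 = 4.

x* = 8, y* = 4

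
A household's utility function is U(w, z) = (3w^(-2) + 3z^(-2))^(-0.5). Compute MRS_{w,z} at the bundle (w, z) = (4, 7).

For CES with ρ = -2, MRS = (z/w)^3.
At (4, 7): MRS = 343/64.
That is, one extra unit of w is worth 343/64 units of z at the margin.

MRS = 343/64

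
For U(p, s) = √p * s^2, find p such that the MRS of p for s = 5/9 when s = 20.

p = 9

MU_p = 0.5·p^(-0.5)·s^2 and MU_s = 2·√p·s.
MRS = MU_p/MU_s = (0.25)·s/p.
Substitute s = 20: MRS = 5/p. Setting 5/p = 5/9 gives p = 5/(5/9) = 9.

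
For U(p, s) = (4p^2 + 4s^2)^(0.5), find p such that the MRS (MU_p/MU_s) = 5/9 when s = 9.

p = 5

For CES with ρ = 2, MRS = (s/p)^(-1).
Setting (9/p)^(-1) = 5/9 gives 9/p = 1.8 and p = 5.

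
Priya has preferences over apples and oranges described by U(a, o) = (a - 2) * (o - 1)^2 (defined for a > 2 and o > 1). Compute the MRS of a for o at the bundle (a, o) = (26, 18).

MRS = 17/48

MU_a = (o−1)^2, MU_o = 2·(a−2)·(o−1).
MRS = (1/2)·(o−1)/(a−2).
At (26, 18): MRS = 17/48.
That is, one extra unit of a is worth 17/48 units of o at the margin.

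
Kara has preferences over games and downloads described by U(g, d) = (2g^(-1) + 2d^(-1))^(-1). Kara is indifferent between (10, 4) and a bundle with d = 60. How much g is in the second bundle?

U depends on (g, d) only through S = 2g^(-1) + 2d^(-1), so equal utility means equal S. At (10, 4): S = 0.7.
With d = 60: 2·60^(-1) = 1/30, so 2g^(-1) = 0.7 − 1/30 = 2/3, i.e. g^(-1) = 1/3.
Hence g = 1/(1/3) = 3.
Check: U(3, 60) = 1.4286.

g = 3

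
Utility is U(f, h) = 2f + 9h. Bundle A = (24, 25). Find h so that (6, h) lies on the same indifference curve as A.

U(24, 25) = 273.
Set U(6, h) = 273 and solve.
2·6 + 9h = 273 ⇒ 9h = 261 ⇒ h = 29.
Check: U(6, 29) = 273.

h = 29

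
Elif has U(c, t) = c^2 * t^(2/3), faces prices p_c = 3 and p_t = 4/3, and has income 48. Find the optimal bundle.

c* = 12, t* = 9

MU_c = 2·c·t^(2/3) and MU_t = 2/3·c^2·t^(-1/3).
MRS = MU_c/MU_t = (3)·t/c.
Tangency: set MRS = p_c/p_t = 3/(4/3) = 2.25.
So (3)·t/c = 2.25, i.e. t = 0.75·c.
Substitute into the budget 3·c + (4/3)·t = 48: 4·c = 48, so c* = 12.
Then t* = 0.75·12 = 9.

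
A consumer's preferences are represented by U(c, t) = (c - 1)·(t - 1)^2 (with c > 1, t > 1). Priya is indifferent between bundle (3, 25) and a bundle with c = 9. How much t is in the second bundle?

t = 13

U(3, 25) = 1152.
Set U(9, t) = 1152 and solve.
With c = 9: (9 − 1) = 8, so (t − 1)^2 = 1152/8 = 144.
Taking the square root (with t > 1): t − 1 = 12, so t = 13.
Check: U(9, 13) = 1152.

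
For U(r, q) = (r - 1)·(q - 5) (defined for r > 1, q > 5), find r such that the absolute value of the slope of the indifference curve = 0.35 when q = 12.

MU_r = (q−5), MU_q = (r−1).
MRS = (q−5)/(r−1).
Substitute q = 12: MRS = 7/(r − 1). Setting this equal to 0.35 gives r − 1 = 7/0.35 = 20, so r = 21.

r = 21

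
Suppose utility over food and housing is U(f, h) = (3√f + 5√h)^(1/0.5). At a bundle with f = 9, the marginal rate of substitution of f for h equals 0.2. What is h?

h = 1

For CES with ρ = 0.5, MRS = (3/5)·√(h/f).
Setting (3/5)·√(h/9) = 0.2 gives √(h/9) = 1/3, so h/9 = 1/9 and h = 1.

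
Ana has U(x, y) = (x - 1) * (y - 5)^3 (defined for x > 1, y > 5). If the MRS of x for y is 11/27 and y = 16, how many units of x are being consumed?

MU_x = (y−5)^3, MU_y = 3·(x−1)·(y−5)^2.
MRS = (1/3)·(y−5)/(x−1).
Substitute y = 16: MRS = (11/3)/(x − 1). Setting this equal to 11/27 gives x − 1 = (11/3)/(11/27) = 9, so x = 10.

x = 10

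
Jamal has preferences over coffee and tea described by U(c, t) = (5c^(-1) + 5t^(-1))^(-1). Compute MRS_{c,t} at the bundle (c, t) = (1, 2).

For CES with ρ = -1, MRS = (t/c)^2.
At (1, 2): MRS = 4.
The indifference curve has slope −4 at this bundle.

MRS = 4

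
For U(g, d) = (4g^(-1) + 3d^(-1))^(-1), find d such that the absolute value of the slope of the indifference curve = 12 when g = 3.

d = 9

For CES with ρ = -1, MRS = (4/3)·(d/g)^2.
Setting (4/3)·(d/3)^2 = 12 gives (d/3)^2 = 9, so d/3 = 3 and d = 9.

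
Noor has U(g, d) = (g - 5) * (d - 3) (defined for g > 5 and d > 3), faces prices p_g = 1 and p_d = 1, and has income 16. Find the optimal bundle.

MU_g = (d−3), MU_d = (g−5).
MRS = (d−3)/(g−5).
Tangency: set MRS = p_g/p_d = 1/1 = 1.
So (d − 3)/(g − 5) = 1, i.e. (d − 3) = (g − 5).
Rewrite the budget in excess-of-subsistence terms: 1·(g − 5) + 1·(d − 3) = 16 − 1·5 − 1·3 = 8.
Substituting, 2·(g − 5) = 8, so g − 5 = 4 and g* = 9.
Then d − 3 = 4, so d* = 7.

g* = 9, d* = 7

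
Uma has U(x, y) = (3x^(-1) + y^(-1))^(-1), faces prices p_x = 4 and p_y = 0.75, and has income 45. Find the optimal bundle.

For CES with ρ = -1, MRS = (3/1)·(y/x)^2.
Tangency: set MRS = p_x/p_y = 4/0.75 = 16/3.
So (y/x)^2 = 16/9; taking the square root, y/x = 4/3, i.e. y = (4/3)·x.
Substitute into the budget 4·x + 0.75·y = 45: 5·x = 45, so x* = 9 and y* = (4/3)·9 = 12.

x* = 9, y* = 12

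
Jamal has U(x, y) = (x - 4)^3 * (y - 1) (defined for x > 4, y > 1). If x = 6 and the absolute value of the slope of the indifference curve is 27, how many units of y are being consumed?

y = 19

MU_x = 3·(x−4)^2·(y−1), MU_y = (x−4)^3.
MRS = (3/1)·(y−1)/(x−4).
Substitute x = 6: MRS = (y − 1)/(2/3). Setting this equal to 27 gives y − 1 = 27·(2/3) = 18, so y = 19.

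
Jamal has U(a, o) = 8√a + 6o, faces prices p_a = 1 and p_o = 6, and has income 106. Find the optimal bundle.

a* = 16, o* = 15

MU_a = 8/(2√a), MU_o = 6.
MRS = 8/(2√a) ÷ 6.
Tangency: set MRS = p_a/p_o = 1/6.
MRS depends only on a: (2/3)/√a = 1/6 ⇒ √a = (2/3)/(1/6) = 4 ⇒ a* = 16.
From the budget, 6·o = 106 − 1·16 = 90, so o* = 15.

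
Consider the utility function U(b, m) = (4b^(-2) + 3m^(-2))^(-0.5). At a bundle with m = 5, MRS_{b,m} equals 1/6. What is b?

b = 10

For CES with ρ = -2, MRS = (4/3)·(m/b)^3.
Setting (4/3)·(5/b)^3 = 1/6 gives (5/b)^3 = 0.125, so 5/b = 0.5 and b = 10.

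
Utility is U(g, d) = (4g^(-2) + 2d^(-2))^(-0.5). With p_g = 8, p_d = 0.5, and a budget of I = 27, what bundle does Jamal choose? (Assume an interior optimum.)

For CES with ρ = -2, MRS = (4/2)·(d/g)^3.
Tangency: set MRS = p_g/p_d = 8/0.5 = 16.
So (d/g)^3 = 8; taking the cube root, d/g = 2, i.e. d = 2·g.
Substitute into the budget 8·g + 0.5·d = 27: 9·g = 27, so g* = 3 and d* = 2·3 = 6.

g* = 3, d* = 6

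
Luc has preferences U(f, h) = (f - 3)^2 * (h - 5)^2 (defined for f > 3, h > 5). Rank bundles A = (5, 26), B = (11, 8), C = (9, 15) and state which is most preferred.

Bundle C

Evaluate utility at each bundle:
U(A) = 1764.
U(B) = 576.
U(C) = 3600.
Highest utility is C, so C ≻ A ≻ B.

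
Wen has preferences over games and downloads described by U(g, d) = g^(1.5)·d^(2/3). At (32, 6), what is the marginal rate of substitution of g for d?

MU_g = 1.5·√g·d^(2/3) and MU_d = 2/3·g^(1.5)·d^(-1/3).
MRS = MU_g/MU_d = (2.25)·d/g.
At (32, 6): MRS = 27/64.
The indifference curve has slope −27/64 at this bundle.

MRS = 27/64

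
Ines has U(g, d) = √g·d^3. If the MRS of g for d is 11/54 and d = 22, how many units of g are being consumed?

MU_g = 0.5·g^(-0.5)·d^3 and MU_d = 3·√g·d^2.
MRS = MU_g/MU_d = (1/6)·d/g.
Substitute d = 22: MRS = (11/3)/g. Setting (11/3)/g = 11/54 gives g = (11/3)/(11/54) = 18.

g = 18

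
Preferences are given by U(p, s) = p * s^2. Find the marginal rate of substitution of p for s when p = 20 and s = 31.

MRS = 31/40

MU_p = s^2 and MU_s = 2·p·s.
MRS = MU_p/MU_s = (1/2)·s/p.
At (20, 31): MRS = 31/40.
So at (20, 31) the consumer would give up 31/40 units of s for one more unit of p.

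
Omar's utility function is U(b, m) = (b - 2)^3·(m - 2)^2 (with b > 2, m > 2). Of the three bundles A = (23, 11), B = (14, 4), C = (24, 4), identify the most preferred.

Evaluate utility at each bundle:
U(A) = 750141.
U(B) = 6912.
U(C) = 42592.
Highest utility is A, so A ≻ C ≻ B.

Bundle A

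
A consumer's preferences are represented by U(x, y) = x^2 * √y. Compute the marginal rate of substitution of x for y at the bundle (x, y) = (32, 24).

MU_x = 2·x·√y and MU_y = 0.5·x^2·y^(-0.5).
MRS = MU_x/MU_y = (4)·y/x.
At (32, 24): MRS = 3.
That is, one extra unit of x is worth 3 units of y at the margin.

MRS = 3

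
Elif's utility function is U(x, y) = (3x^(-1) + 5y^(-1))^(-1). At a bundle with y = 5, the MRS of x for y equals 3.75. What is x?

x = 2

For CES with ρ = -1, MRS = (3/5)·(y/x)^2.
Setting (3/5)·(5/x)^2 = 3.75 gives (5/x)^2 = 6.25, so 5/x = 2.5 and x = 2.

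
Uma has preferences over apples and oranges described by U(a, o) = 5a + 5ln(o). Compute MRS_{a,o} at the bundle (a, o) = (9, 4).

MRS = 4

MU_a = 5, MU_o = 5/o.
MRS = 5 ÷ (5/o).
At (9, 4): MRS = 4.
The indifference curve has slope −4 at this bundle.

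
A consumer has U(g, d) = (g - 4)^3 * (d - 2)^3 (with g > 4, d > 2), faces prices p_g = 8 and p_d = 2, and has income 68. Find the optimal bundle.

MU_g = 3·(g−4)^2·(d−2)^3, MU_d = 3·(g−4)^3·(d−2)^2.
MRS = (d−2)/(g−4).
Tangency: set MRS = p_g/p_d = 8/2 = 4.
So (d − 2)/(g − 4) = 4, i.e. (d − 2) = 4·(g − 4).
Rewrite the budget in excess-of-subsistence terms: 8·(g − 4) + 2·(d − 2) = 68 − 8·4 − 2·2 = 32.
Substituting, 16·(g − 4) = 32, so g − 4 = 2 and g* = 6.
Then d − 2 = 4·2 = 8, so d* = 10.

g* = 6, d* = 10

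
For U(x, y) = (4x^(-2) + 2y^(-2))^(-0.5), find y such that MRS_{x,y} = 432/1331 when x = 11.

For CES with ρ = -2, MRS = (4/2)·(y/x)^3.
Setting (4/2)·(y/11)^3 = 432/1331 gives (y/11)^3 = 216/1331, so y/11 = 6/11 and y = 6.

y = 6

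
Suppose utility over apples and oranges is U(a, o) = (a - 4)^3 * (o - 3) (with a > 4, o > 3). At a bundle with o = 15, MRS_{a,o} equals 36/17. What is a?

MU_a = 3·(a−4)^2·(o−3), MU_o = (a−4)^3.
MRS = (3/1)·(o−3)/(a−4).
Substitute o = 15: MRS = 36/(a − 4). Setting this equal to 36/17 gives a − 4 = 36/(36/17) = 17, so a = 21.

a = 21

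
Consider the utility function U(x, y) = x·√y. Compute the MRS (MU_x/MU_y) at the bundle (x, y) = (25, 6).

MRS = 12/25

MU_x = √y and MU_y = 0.5·x·y^(-0.5).
MRS = MU_x/MU_y = (2)·y/x.
At (25, 6): MRS = 12/25.
So at (25, 6) the consumer would give up 12/25 units of y for one more unit of x.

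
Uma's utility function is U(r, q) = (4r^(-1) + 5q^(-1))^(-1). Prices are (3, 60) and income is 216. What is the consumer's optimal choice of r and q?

For CES with ρ = -1, MRS = (4/5)·(q/r)^2.
Tangency: set MRS = p_r/p_q = 3/60 = 0.05.
So (q/r)^2 = 1/16; taking the square root, q/r = 0.25, i.e. q = 0.25·r.
Substitute into the budget 3·r + 60·q = 216: 18·r = 216, so r* = 12 and q* = 0.25·12 = 3.

r* = 12, q* = 3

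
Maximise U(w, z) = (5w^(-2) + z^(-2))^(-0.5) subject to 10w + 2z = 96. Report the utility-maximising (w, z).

For CES with ρ = -2, MRS = (5/1)·(z/w)^3.
Tangency: set MRS = p_w/p_z = 10/2 = 5.
So (z/w)^3 = 1; taking the cube root, z/w = 1, i.e. z = w.
Substitute into the budget 10·w + 2·z = 96: 12·w = 96, so w* = 8 and z* = 8.

w* = 8, z* = 8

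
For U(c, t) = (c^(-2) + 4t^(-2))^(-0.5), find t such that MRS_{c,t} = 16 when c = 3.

t = 12

For CES with ρ = -2, MRS = (1/4)·(t/c)^3.
Setting (1/4)·(t/3)^3 = 16 gives (t/3)^3 = 64, so t/3 = 4 and t = 12.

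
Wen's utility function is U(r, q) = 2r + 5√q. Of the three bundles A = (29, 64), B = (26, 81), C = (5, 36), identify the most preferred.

Evaluate utility at each bundle:
U(A) = 98.000.
U(B) = 97.000.
U(C) = 40.000.
Highest utility is A, so A ≻ B ≻ C.

Bundle A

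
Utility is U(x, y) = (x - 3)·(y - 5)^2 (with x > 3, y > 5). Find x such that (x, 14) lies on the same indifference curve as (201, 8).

U(201, 8) = 1782.
Set U(x, 14) = 1782 and solve.
With y = 14: (14 − 5)^2 = 81, so (x − 3) = 1782/81 = 22.
So x = 3 + 22 = 25.
Check: U(25, 14) = 1782.

x = 25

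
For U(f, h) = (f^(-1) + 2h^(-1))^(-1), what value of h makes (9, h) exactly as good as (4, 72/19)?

U depends on (f, h) only through S = f^(-1) + 2h^(-1), so equal utility means equal S. At (4, 72/19): S = 7/9.
With f = 9: 9^(-1) = 1/9, so 2h^(-1) = 7/9 − 1/9 = 2/3, i.e. h^(-1) = 1/3.
Hence h = 1/(1/3) = 3.
Check: U(9, 3) = 1.2857.

h = 3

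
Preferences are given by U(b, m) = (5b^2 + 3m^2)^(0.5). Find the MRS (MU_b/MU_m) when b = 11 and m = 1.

For CES with ρ = 2, MRS = (5/3)·(m/b)^(-1).
At (11, 1): MRS = 55/3.
So at (11, 1) the consumer would give up 55/3 units of m for one more unit of b.

MRS = 55/3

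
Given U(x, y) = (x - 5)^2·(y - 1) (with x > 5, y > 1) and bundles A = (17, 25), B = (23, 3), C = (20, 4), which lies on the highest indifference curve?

Bundle A

Evaluate utility at each bundle:
U(A) = 3456.
U(B) = 648.
U(C) = 675.
Highest utility is A, so A ≻ C ≻ B.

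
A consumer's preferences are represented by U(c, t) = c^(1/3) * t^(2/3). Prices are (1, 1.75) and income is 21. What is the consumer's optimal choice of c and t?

c* = 7, t* = 8

MU_c = 1/3·c^(-2/3)·t^(2/3) and MU_t = 2/3·c^(1/3)·t^(-1/3).
MRS = MU_c/MU_t = (0.5)·t/c.
Tangency: set MRS = p_c/p_t = 1/1.75 = 4/7.
So (0.5)·t/c = 4/7, i.e. t = (8/7)·c.
Substitute into the budget 1·c + 1.75·t = 21: 3·c = 21, so c* = 7.
Then t* = (8/7)·7 = 8.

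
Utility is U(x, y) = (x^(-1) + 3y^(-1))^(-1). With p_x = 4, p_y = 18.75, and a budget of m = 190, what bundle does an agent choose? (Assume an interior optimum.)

For CES with ρ = -1, MRS = (1/3)·(y/x)^2.
Tangency: set MRS = p_x/p_y = 4/18.75 = 16/75.
So (y/x)^2 = 16/25; taking the square root, y/x = 0.8, i.e. y = 0.8·x.
Substitute into the budget 4·x + 18.75·y = 190: 19·x = 190, so x* = 10 and y* = 0.8·10 = 8.

x* = 10, y* = 8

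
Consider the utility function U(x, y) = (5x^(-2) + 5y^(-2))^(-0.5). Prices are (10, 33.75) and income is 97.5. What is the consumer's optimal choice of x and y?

For CES with ρ = -2, MRS = (y/x)^3.
Tangency: set MRS = p_x/p_y = 10/33.75 = 8/27.
So (y/x)^3 = 8/27; taking the cube root, y/x = 2/3, i.e. y = (2/3)·x.
Substitute into the budget 10·x + 33.75·y = 97.5: 32.5·x = 97.5, so x* = 3 and y* = (2/3)·3 = 2.

x* = 3, y* = 2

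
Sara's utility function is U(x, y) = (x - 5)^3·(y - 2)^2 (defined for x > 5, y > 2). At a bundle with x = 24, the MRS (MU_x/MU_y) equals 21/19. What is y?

MU_x = 3·(x−5)^2·(y−2)^2, MU_y = 2·(x−5)^3·(y−2).
MRS = (3/2)·(y−2)/(x−5).
Substitute x = 24: MRS = (y − 2)/(38/3). Setting this equal to 21/19 gives y − 2 = (21/19)·(38/3) = 14, so y = 16.

y = 16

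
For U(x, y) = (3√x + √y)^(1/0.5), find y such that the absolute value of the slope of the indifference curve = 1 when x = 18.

y = 2

For CES with ρ = 0.5, MRS = (3/1)·√(y/x).
Setting (3/1)·√(y/18) = 1 gives √(y/18) = 1/3, so y/18 = 1/9 and y = 2.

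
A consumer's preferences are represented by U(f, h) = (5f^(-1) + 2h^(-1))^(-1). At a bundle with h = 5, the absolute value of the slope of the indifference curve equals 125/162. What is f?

For CES with ρ = -1, MRS = (5/2)·(h/f)^2.
Setting (5/2)·(5/f)^2 = 125/162 gives (5/f)^2 = 25/81, so 5/f = 5/9 and f = 9.

f = 9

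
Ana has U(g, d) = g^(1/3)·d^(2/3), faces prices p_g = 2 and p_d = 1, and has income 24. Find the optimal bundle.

g* = 4, d* = 16

MU_g = 1/3·g^(-2/3)·d^(2/3) and MU_d = 2/3·g^(1/3)·d^(-1/3).
MRS = MU_g/MU_d = (0.5)·d/g.
Tangency: set MRS = p_g/p_d = 2/1 = 2.
So (0.5)·d/g = 2, i.e. d = 4·g.
Substitute into the budget 2·g + 1·d = 24: 6·g = 24, so g* = 4.
Then d* = 4·4 = 16.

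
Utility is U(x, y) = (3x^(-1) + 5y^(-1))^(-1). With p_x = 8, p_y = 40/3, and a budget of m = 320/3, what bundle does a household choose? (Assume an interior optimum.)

For CES with ρ = -1, MRS = (3/5)·(y/x)^2.
Tangency: set MRS = p_x/p_y = 8/(40/3) = 0.6.
So (y/x)^2 = 1; taking the square root, y/x = 1, i.e. y = x.
Substitute into the budget 8·x + (40/3)·y = 320/3: (64/3)·x = 320/3, so x* = 5 and y* = 5.

x* = 5, y* = 5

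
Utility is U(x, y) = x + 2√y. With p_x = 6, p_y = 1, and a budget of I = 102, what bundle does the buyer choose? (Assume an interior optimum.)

x* = 11, y* = 36

MU_x = 1, MU_y = 2/(2√y).
MRS = 1 ÷ (2/(2√y)).
Tangency: set MRS = p_x/p_y = 6/1 = 6.
MRS depends only on y: √y = 6 ⇒ √y = 6 ⇒ y* = 36.
From the budget, 6·x = 102 − 1·36 = 66, so x* = 11.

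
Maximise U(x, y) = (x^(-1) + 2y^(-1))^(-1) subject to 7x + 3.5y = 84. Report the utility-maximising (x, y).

x* = 6, y* = 12

For CES with ρ = -1, MRS = (1/2)·(y/x)^2.
Tangency: set MRS = p_x/p_y = 7/3.5 = 2.
So (y/x)^2 = 4; taking the square root, y/x = 2, i.e. y = 2·x.
Substitute into the budget 7·x + 3.5·y = 84: 14·x = 84, so x* = 6 and y* = 2·6 = 12.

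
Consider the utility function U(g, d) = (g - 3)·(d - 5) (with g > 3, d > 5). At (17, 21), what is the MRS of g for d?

MRS = 8/7

MU_g = (d−5), MU_d = (g−3).
MRS = (d−5)/(g−3).
At (17, 21): MRS = 8/7.
So at (17, 21) the consumer would give up 8/7 units of d for one more unit of g.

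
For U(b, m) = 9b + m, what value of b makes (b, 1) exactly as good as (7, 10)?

b = 8

U(7, 10) = 73.
Set U(b, 1) = 73 and solve.
9b + 1 = 73 ⇒ 9b = 72 ⇒ b = 8.
Check: U(8, 1) = 73.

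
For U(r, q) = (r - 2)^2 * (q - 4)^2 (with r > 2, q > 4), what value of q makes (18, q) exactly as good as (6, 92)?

U(6, 92) = 123904.
Set U(18, q) = 123904 and solve.
With r = 18: (18 − 2)^2 = 256, so (q − 4)^2 = 123904/256 = 484.
Taking the square root (with q > 4): q − 4 = 22, so q = 26.
Check: U(18, 26) = 123904.

q = 26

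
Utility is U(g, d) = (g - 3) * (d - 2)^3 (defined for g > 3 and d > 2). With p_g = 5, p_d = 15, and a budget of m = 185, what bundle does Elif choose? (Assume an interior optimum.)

g* = 10, d* = 9

MU_g = (d−2)^3, MU_d = 3·(g−3)·(d−2)^2.
MRS = (1/3)·(d−2)/(g−3).
Tangency: set MRS = p_g/p_d = 5/15 = 1/3.
So (1/3)·(d − 2)/(g − 3) = 1/3, i.e. (d − 2) = (g − 3).
Rewrite the budget in excess-of-subsistence terms: 5·(g − 3) + 15·(d − 2) = 185 − 5·3 − 15·2 = 140.
Substituting, 20·(g − 3) = 140, so g − 3 = 7 and g* = 10.
Then d − 2 = 7, so d* = 9.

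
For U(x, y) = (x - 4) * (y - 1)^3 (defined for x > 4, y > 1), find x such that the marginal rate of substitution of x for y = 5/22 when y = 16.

MU_x = (y−1)^3, MU_y = 3·(x−4)·(y−1)^2.
MRS = (1/3)·(y−1)/(x−4).
Substitute y = 16: MRS = 5/(x − 4). Setting this equal to 5/22 gives x − 4 = 5/(5/22) = 22, so x = 26.

x = 26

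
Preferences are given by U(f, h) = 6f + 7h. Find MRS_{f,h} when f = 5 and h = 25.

MU_f = 6, MU_h = 7, so MRS = 6/7 at every bundle.
At (5, 25): MRS = 6/7.
So at (5, 25) the consumer would give up 6/7 units of h for one more unit of f.

MRS = 6/7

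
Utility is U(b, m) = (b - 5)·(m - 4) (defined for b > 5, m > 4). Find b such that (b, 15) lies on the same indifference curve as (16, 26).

U(16, 26) = 242.
Set U(b, 15) = 242 and solve.
With m = 15: (15 − 4) = 11, so (b − 5) = 242/11 = 22.
So b = 5 + 22 = 27.
Check: U(27, 15) = 242.

b = 27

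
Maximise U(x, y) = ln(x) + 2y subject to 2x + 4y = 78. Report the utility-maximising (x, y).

MU_x = 1/x, MU_y = 2.
MRS = 1/x ÷ 2.
Tangency: set MRS = p_x/p_y = 2/4 = 0.5.
MRS depends only on x: 0.5/x = 0.5 ⇒ x* = 0.5/0.5 = 1.
From the budget, 4·y = 78 − 2·1 = 76, so y* = 19.

x* = 1, y* = 19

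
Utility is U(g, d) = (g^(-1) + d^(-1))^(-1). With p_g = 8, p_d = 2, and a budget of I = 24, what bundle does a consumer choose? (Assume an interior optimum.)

For CES with ρ = -1, MRS = (d/g)^2.
Tangency: set MRS = p_g/p_d = 8/2 = 4.
So (d/g)^2 = 4; taking the square root, d/g = 2, i.e. d = 2·g.
Substitute into the budget 8·g + 2·d = 24: 12·g = 24, so g* = 2 and d* = 2·2 = 4.

g* = 2, d* = 4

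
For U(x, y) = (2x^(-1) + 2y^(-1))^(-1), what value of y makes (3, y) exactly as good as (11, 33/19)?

y = 3

U depends on (x, y) only through S = 2x^(-1) + 2y^(-1), so equal utility means equal S. At (11, 33/19): S = 4/3.
With x = 3: 2·3^(-1) = 2/3, so 2y^(-1) = 4/3 − 2/3 = 2/3, i.e. y^(-1) = 1/3.
Hence y = 1/(1/3) = 3.
Check: U(3, 3) = 0.75.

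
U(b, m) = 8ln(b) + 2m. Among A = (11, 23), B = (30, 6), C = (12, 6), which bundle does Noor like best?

Evaluate utility at each bundle:
U(A) = 65.183.
U(B) = 39.210.
U(C) = 31.879.
Highest utility is A, so A ≻ B ≻ C.

Bundle A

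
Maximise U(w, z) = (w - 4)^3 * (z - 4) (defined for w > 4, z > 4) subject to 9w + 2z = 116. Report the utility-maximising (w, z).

MU_w = 3·(w−4)^2·(z−4), MU_z = (w−4)^3.
MRS = (3/1)·(z−4)/(w−4).
Tangency: set MRS = p_w/p_z = 9/2 = 4.5.
So (3/1)·(z − 4)/(w − 4) = 4.5, i.e. (z − 4) = 1.5·(w − 4).
Rewrite the budget in excess-of-subsistence terms: 9·(w − 4) + 2·(z − 4) = 116 − 9·4 − 2·4 = 72.
Substituting, 12·(w − 4) = 72, so w − 4 = 6 and w* = 10.
Then z − 4 = 1.5·6 = 9, so z* = 13.

w* = 10, z* = 13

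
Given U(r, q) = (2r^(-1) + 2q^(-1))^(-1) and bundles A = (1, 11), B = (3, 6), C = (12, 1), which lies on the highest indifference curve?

Bundle B

Evaluate utility at each bundle:
U(A) = 0.458.
U(B) = 1.000.
U(C) = 0.462.
Highest utility is B, so B ≻ C ≻ A.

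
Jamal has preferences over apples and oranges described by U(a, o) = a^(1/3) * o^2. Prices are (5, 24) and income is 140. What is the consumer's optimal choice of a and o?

a* = 4, o* = 5

MU_a = 1/3·a^(-2/3)·o^2 and MU_o = 2·a^(1/3)·o.
MRS = MU_a/MU_o = (1/6)·o/a.
Tangency: set MRS = p_a/p_o = 5/24.
So (1/6)·o/a = 5/24, i.e. o = 1.25·a.
Substitute into the budget 5·a + 24·o = 140: 35·a = 140, so a* = 4.
Then o* = 1.25·4 = 5.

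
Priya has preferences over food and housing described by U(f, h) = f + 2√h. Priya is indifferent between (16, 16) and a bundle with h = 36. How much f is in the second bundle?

U(16, 16) = 24.
Set U(f, 36) = 24 and solve.
With h = 36: √36 = 6, so f = 24 − 2·6 = 12.
Check: U(12, 36) = 24.

f = 12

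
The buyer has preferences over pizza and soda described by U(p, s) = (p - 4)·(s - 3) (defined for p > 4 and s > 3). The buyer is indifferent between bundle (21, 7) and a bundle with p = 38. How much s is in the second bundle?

s = 5

U(21, 7) = 68.
Set U(38, s) = 68 and solve.
With p = 38: (38 − 4) = 34, so (s − 3) = 68/34 = 2.
So s = 3 + 2 = 5.
Check: U(38, 5) = 68.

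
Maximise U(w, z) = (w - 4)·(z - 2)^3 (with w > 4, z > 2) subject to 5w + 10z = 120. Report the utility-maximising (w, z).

MU_w = (z−2)^3, MU_z = 3·(w−4)·(z−2)^2.
MRS = (1/3)·(z−2)/(w−4).
Tangency: set MRS = p_w/p_z = 5/10 = 0.5.
So (1/3)·(z − 2)/(w − 4) = 0.5, i.e. (z − 2) = 1.5·(w − 4).
Rewrite the budget in excess-of-subsistence terms: 5·(w − 4) + 10·(z − 2) = 120 − 5·4 − 10·2 = 80.
Substituting, 20·(w − 4) = 80, so w − 4 = 4 and w* = 8.
Then z − 2 = 1.5·4 = 6, so z* = 8.

w* = 8, z* = 8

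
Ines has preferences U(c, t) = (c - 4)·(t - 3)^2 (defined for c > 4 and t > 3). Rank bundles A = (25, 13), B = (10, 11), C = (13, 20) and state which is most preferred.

Bundle C

Evaluate utility at each bundle:
U(A) = 2100.
U(B) = 384.
U(C) = 2601.
Highest utility is C, so C ≻ A ≻ B.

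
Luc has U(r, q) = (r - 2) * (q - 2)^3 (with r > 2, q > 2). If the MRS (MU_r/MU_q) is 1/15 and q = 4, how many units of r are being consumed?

MU_r = (q−2)^3, MU_q = 3·(r−2)·(q−2)^2.
MRS = (1/3)·(q−2)/(r−2).
Substitute q = 4: MRS = (2/3)/(r − 2). Setting this equal to 1/15 gives r − 2 = (2/3)/(1/15) = 10, so r = 12.

r = 12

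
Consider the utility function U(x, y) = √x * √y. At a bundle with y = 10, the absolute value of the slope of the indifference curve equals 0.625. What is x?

MU_x = 0.5·x^(-0.5)·√y and MU_y = 0.5·√x·y^(-0.5).
MRS = MU_x/MU_y = y/x.
Substitute y = 10: MRS = 10/x. Setting 10/x = 0.625 gives x = 10/0.625 = 16.

x = 16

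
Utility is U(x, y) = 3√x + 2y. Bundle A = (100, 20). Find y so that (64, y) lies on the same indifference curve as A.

y = 23

U(100, 20) = 70.
Set U(64, y) = 70 and solve.
With x = 64: √64 = 8, so 2y = 70 − 3·8 = 46 and y = 23.
Check: U(64, 23) = 70.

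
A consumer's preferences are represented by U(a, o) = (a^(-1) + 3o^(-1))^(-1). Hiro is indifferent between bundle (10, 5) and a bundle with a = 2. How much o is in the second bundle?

U depends on (a, o) only through S = a^(-1) + 3o^(-1), so equal utility means equal S. At (10, 5): S = 0.7.
With a = 2: 2^(-1) = 0.5, so 3o^(-1) = 0.7 − 0.5 = 0.2, i.e. o^(-1) = 1/15.
Hence o = 1/(1/15) = 15.
Check: U(2, 15) = 1.4286.

o = 15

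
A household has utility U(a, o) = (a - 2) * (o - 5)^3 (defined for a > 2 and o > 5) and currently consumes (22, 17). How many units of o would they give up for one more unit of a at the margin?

MRS = 0.2

MU_a = (o−5)^3, MU_o = 3·(a−2)·(o−5)^2.
MRS = (1/3)·(o−5)/(a−2).
At (22, 17): MRS = 0.2.
So at (22, 17) the consumer would give up 0.2 units of o for one more unit of a.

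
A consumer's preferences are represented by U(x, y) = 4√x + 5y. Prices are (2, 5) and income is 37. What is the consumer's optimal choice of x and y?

x* = 1, y* = 7

MU_x = 4/(2√x), MU_y = 5.
MRS = 4/(2√x) ÷ 5.
Tangency: set MRS = p_x/p_y = 2/5 = 0.4.
MRS depends only on x: 0.4/√x = 0.4 ⇒ √x = 0.4/0.4 = 1 ⇒ x* = 1.
From the budget, 5·y = 37 − 2·1 = 35, so y* = 7.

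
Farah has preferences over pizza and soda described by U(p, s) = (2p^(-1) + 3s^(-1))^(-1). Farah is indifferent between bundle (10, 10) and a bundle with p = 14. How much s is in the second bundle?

s = 8.4

U depends on (p, s) only through S = 2p^(-1) + 3s^(-1), so equal utility means equal S. At (10, 10): S = 0.5.
With p = 14: 2·14^(-1) = 1/7, so 3s^(-1) = 0.5 − 1/7 = 5/14, i.e. s^(-1) = 5/42.
Hence s = 1/(5/42) = 8.4.
Check: U(14, 8.4) = 2.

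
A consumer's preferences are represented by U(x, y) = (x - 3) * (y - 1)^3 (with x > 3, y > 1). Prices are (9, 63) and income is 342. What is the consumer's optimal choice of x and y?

x* = 10, y* = 4

MU_x = (y−1)^3, MU_y = 3·(x−3)·(y−1)^2.
MRS = (1/3)·(y−1)/(x−3).
Tangency: set MRS = p_x/p_y = 9/63 = 1/7.
So (1/3)·(y − 1)/(x − 3) = 1/7, i.e. (y − 1) = (3/7)·(x − 3).
Rewrite the budget in excess-of-subsistence terms: 9·(x − 3) + 63·(y − 1) = 342 − 9·3 − 63·1 = 252.
Substituting, 36·(x − 3) = 252, so x − 3 = 7 and x* = 10.
Then y − 1 = (3/7)·7 = 3, so y* = 4.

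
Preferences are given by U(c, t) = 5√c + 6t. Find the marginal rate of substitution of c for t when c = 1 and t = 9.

MU_c = 5/(2√c), MU_t = 6.
MRS = 5/(2√c) ÷ 6.
At (1, 9): MRS = 5/12.
The indifference curve has slope −5/12 at this bundle.

MRS = 5/12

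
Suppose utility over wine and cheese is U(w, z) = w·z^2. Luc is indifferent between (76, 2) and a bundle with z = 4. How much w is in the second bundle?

w = 19

U(76, 2) = 304.
Set U(w, 4) = 304 and solve.
With z = 4: 4^2 = 16, so w = 304/16 = 19.
Check: U(19, 4) = 304.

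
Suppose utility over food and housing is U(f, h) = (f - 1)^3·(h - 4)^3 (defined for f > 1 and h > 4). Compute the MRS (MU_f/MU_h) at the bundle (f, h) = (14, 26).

MU_f = 3·(f−1)^2·(h−4)^3, MU_h = 3·(f−1)^3·(h−4)^2.
MRS = (h−4)/(f−1).
At (14, 26): MRS = 22/13.
That is, one extra unit of f is worth 22/13 units of h at the margin.

MRS = 22/13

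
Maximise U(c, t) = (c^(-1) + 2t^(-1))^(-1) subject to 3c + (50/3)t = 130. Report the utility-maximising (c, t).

c* = 10, t* = 6

For CES with ρ = -1, MRS = (1/2)·(t/c)^2.
Tangency: set MRS = p_c/p_t = 3/(50/3) = 9/50.
So (t/c)^2 = 9/25; taking the square root, t/c = 0.6, i.e. t = 0.6·c.
Substitute into the budget 3·c + (50/3)·t = 130: 13·c = 130, so c* = 10 and t* = 0.6·10 = 6.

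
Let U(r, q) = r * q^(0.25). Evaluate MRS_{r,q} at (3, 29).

MRS = 116/3

MU_r = q^(0.25) and MU_q = 0.25·r·q^(-0.75).
MRS = MU_r/MU_q = (4)·q/r.
At (3, 29): MRS = 116/3.
So at (3, 29) the consumer would give up 116/3 units of q for one more unit of r.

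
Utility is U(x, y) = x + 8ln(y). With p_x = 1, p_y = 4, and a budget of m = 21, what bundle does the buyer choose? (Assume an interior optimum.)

MU_x = 1, MU_y = 8/y.
MRS = 1 ÷ (8/y).
Tangency: set MRS = p_x/p_y = 1/4 = 0.25.
MRS depends only on y: 0.125·y = 0.25 ⇒ y* = 0.25/0.125 = 2.
From the budget, 1·x = 21 − 4·2 = 13, so x* = 13.

x* = 13, y* = 2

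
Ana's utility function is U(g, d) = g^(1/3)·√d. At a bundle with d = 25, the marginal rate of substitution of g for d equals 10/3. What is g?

MU_g = 1/3·g^(-2/3)·√d and MU_d = 0.5·g^(1/3)·d^(-0.5).
MRS = MU_g/MU_d = (2/3)·d/g.
Substitute d = 25: MRS = (50/3)/g. Setting (50/3)/g = 10/3 gives g = (50/3)/(10/3) = 5.

g = 5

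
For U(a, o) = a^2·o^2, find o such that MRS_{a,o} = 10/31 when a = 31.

MU_a = 2·a·o^2 and MU_o = 2·a^2·o.
MRS = MU_a/MU_o = o/a.
Substitute a = 31: MRS = o/31. Setting o/31 = 10/31 gives o = (10/31)·31 = 10.

o = 10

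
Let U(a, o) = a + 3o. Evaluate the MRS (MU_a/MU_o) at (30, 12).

MRS = 1/3

MU_a = 1, MU_o = 3, so MRS = 1/3 at every bundle.
At (30, 12): MRS = 1/3.
That is, one extra unit of a is worth 1/3 units of o at the margin.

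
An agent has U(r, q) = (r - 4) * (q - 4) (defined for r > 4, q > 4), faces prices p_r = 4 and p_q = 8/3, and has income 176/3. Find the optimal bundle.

r* = 8, q* = 10

MU_r = (q−4), MU_q = (r−4).
MRS = (q−4)/(r−4).
Tangency: set MRS = p_r/p_q = 4/(8/3) = 1.5.
So (q − 4)/(r − 4) = 1.5, i.e. (q − 4) = 1.5·(r − 4).
Rewrite the budget in excess-of-subsistence terms: 4·(r − 4) + (8/3)·(q − 4) = 176/3 − 4·4 − (8/3)·4 = 32.
Substituting, 8·(r − 4) = 32, so r − 4 = 4 and r* = 8.
Then q − 4 = 1.5·4 = 6, so q* = 10.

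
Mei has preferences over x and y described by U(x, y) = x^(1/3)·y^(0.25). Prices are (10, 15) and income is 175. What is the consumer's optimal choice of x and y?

MU_x = 1/3·x^(-2/3)·y^(0.25) and MU_y = 0.25·x^(1/3)·y^(-0.75).
MRS = MU_x/MU_y = (4/3)·y/x.
Tangency: set MRS = p_x/p_y = 10/15 = 2/3.
So (4/3)·y/x = 2/3, i.e. y = 0.5·x.
Substitute into the budget 10·x + 15·y = 175: 17.5·x = 175, so x* = 10.
Then y* = 0.5·10 = 5.

x* = 10, y* = 5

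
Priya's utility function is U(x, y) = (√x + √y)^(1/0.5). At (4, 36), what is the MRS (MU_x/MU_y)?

MRS = 3

For CES with ρ = 0.5, MRS = √(y/x).
At (4, 36): MRS = 3.
So at (4, 36) the consumer would give up 3 units of y for one more unit of x.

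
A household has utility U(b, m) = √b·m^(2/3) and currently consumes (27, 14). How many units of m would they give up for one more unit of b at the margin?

MU_b = 0.5·b^(-0.5)·m^(2/3) and MU_m = 2/3·√b·m^(-1/3).
MRS = MU_b/MU_m = (0.75)·m/b.
At (27, 14): MRS = 7/18.
So at (27, 14) the consumer would give up 7/18 units of m for one more unit of b.

MRS = 7/18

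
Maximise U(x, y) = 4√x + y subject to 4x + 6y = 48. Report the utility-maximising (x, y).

MU_x = 4/(2√x), MU_y = 1.
MRS = 4/(2√x) ÷ 1.
Tangency: set MRS = p_x/p_y = 4/6 = 2/3.
MRS depends only on x: 2/√x = 2/3 ⇒ √x = 2/(2/3) = 3 ⇒ x* = 9.
From the budget, 6·y = 48 − 4·9 = 12, so y* = 2.

x* = 9, y* = 2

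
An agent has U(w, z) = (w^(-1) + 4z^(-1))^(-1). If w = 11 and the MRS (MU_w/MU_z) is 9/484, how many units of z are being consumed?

z = 3

For CES with ρ = -1, MRS = (1/4)·(z/w)^2.
Setting (1/4)·(z/11)^2 = 9/484 gives (z/11)^2 = 9/121, so z/11 = 3/11 and z = 3.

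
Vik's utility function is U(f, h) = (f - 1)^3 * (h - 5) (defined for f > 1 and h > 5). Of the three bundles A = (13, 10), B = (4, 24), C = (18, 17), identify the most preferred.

Bundle C

Evaluate utility at each bundle:
U(A) = 8640.
U(B) = 513.
U(C) = 58956.
Highest utility is C, so C ≻ A ≻ B.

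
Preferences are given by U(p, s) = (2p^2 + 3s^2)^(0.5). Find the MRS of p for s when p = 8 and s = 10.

For CES with ρ = 2, MRS = (2/3)·(s/p)^(-1).
At (8, 10): MRS = 8/15.
The indifference curve has slope −8/15 at this bundle.

MRS = 8/15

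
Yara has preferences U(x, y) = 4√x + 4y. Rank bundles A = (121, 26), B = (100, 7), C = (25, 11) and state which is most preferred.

Evaluate utility at each bundle:
U(A) = 148.000.
U(B) = 68.000.
U(C) = 64.000.
Highest utility is A, so A ≻ B ≻ C.

Bundle A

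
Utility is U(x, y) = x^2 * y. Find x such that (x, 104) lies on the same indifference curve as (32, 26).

x = 16

U(32, 26) = 26624.
Set U(x, 104) = 26624 and solve.
With y = 104: x^2 = 26624/104 = 256; taking the square root, x = 16.
Check: U(16, 104) = 26624.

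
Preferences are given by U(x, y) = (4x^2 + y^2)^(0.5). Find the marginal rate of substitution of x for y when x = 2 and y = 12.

MRS = 2/3

For CES with ρ = 2, MRS = (4/1)·(y/x)^(-1).
At (2, 12): MRS = 2/3.
The indifference curve has slope −2/3 at this bundle.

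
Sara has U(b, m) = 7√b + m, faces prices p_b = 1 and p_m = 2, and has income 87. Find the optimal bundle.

b* = 49, m* = 19

MU_b = 7/(2√b), MU_m = 1.
MRS = 7/(2√b) ÷ 1.
Tangency: set MRS = p_b/p_m = 1/2 = 0.5.
MRS depends only on b: 3.5/√b = 0.5 ⇒ √b = 3.5/0.5 = 7 ⇒ b* = 49.
From the budget, 2·m = 87 − 1·49 = 38, so m* = 19.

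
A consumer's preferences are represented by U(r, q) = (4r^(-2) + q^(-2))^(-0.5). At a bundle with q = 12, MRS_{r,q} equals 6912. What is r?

r = 1

For CES with ρ = -2, MRS = (4/1)·(q/r)^3.
Setting (4/1)·(12/r)^3 = 6912 gives (12/r)^3 = 1728, so 12/r = 12 and r = 1.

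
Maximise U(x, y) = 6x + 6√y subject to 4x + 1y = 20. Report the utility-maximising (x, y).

x* = 4, y* = 4

MU_x = 6, MU_y = 6/(2√y).
MRS = 6 ÷ (6/(2√y)).
Tangency: set MRS = p_x/p_y = 4/1 = 4.
MRS depends only on y: 2·√y = 4 ⇒ √y = 4/2 = 2 ⇒ y* = 4.
From the budget, 4·x = 20 − 1·4 = 16, so x* = 4.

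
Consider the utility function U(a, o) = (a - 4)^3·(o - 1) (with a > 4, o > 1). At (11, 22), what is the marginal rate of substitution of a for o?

MU_a = 3·(a−4)^2·(o−1), MU_o = (a−4)^3.
MRS = (3/1)·(o−1)/(a−4).
At (11, 22): MRS = 9.
So at (11, 22) the consumer would give up 9 units of o for one more unit of a.

MRS = 9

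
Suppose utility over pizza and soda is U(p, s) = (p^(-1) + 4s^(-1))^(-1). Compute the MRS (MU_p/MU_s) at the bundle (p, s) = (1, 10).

For CES with ρ = -1, MRS = (1/4)·(s/p)^2.
At (1, 10): MRS = 25.
The indifference curve has slope −25 at this bundle.

MRS = 25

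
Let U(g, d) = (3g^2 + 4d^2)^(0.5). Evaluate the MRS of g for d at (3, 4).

For CES with ρ = 2, MRS = (3/4)·(d/g)^(-1).
At (3, 4): MRS = 9/16.
So at (3, 4) the consumer would give up 9/16 units of d for one more unit of g.

MRS = 9/16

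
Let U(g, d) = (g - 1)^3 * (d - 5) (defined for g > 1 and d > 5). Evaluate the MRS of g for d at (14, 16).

MRS = 33/13

MU_g = 3·(g−1)^2·(d−5), MU_d = (g−1)^3.
MRS = (3/1)·(d−5)/(g−1).
At (14, 16): MRS = 33/13.
So at (14, 16) the consumer would give up 33/13 units of d for one more unit of g.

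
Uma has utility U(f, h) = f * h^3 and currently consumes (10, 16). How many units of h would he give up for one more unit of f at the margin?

MRS = 8/15

MU_f = h^3 and MU_h = 3·f·h^2.
MRS = MU_f/MU_h = (1/3)·h/f.
At (10, 16): MRS = 8/15.
The indifference curve has slope −8/15 at this bundle.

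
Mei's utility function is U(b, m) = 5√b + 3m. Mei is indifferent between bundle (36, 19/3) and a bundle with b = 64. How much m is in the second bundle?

U(36, 19/3) = 49.
Set U(64, m) = 49 and solve.
With b = 64: √64 = 8, so 3m = 49 − 5·8 = 9 and m = 3.
Check: U(64, 3) = 49.

m = 3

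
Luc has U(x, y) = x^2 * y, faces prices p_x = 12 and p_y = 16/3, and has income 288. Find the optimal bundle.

MU_x = 2·x·y and MU_y = x^2.
MRS = MU_x/MU_y = (2/1)·y/x.
Tangency: set MRS = p_x/p_y = 12/(16/3) = 2.25.
So (2/1)·y/x = 2.25, i.e. y = 1.125·x.
Substitute into the budget 12·x + (16/3)·y = 288: 18·x = 288, so x* = 16.
Then y* = 1.125·16 = 18.

x* = 16, y* = 18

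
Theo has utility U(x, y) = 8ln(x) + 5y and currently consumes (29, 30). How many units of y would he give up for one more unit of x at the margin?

MU_x = 8/x, MU_y = 5.
MRS = 8/x ÷ 5.
At (29, 30): MRS = 8/145.
So at (29, 30) the consumer would give up 8/145 units of y for one more unit of x.

MRS = 8/145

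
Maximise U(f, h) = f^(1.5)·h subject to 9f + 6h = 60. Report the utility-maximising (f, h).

f* = 4, h* = 4

MU_f = 1.5·√f·h and MU_h = f^(1.5).
MRS = MU_f/MU_h = (1.5)·h/f.
Tangency: set MRS = p_f/p_h = 9/6 = 1.5.
So (1.5)·h/f = 1.5, i.e. h = f.
Substitute into the budget 9·f + 6·h = 60: 15·f = 60, so f* = 4.
Then h* = 4.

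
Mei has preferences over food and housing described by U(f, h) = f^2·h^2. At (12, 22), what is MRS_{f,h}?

MRS = 11/6

MU_f = 2·f·h^2 and MU_h = 2·f^2·h.
MRS = MU_f/MU_h = h/f.
At (12, 22): MRS = 11/6.
So at (12, 22) the consumer would give up 11/6 units of h for one more unit of f.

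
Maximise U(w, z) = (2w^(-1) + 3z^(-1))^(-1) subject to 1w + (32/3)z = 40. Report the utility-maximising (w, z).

For CES with ρ = -1, MRS = (2/3)·(z/w)^2.
Tangency: set MRS = p_w/p_z = 1/(32/3) = 3/32.
So (z/w)^2 = 9/64; taking the square root, z/w = 0.375, i.e. z = 0.375·w.
Substitute into the budget 1·w + (32/3)·z = 40: 5·w = 40, so w* = 8 and z* = 0.375·8 = 3.

w* = 8, z* = 3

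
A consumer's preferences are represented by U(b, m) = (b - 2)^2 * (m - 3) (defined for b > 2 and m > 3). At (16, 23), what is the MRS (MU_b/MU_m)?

MU_b = 2·(b−2)·(m−3), MU_m = (b−2)^2.
MRS = (2/1)·(m−3)/(b−2).
At (16, 23): MRS = 20/7.
The indifference curve has slope −20/7 at this bundle.

MRS = 20/7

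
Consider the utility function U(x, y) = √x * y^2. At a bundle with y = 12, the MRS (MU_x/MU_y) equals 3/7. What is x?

MU_x = 0.5·x^(-0.5)·y^2 and MU_y = 2·√x·y.
MRS = MU_x/MU_y = (0.25)·y/x.
Substitute y = 12: MRS = 3/x. Setting 3/x = 3/7 gives x = 3/(3/7) = 7.

x = 7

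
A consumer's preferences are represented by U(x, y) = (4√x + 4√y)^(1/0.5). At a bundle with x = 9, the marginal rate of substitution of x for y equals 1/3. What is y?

For CES with ρ = 0.5, MRS = √(y/x).
Setting √(y/9) = 1/3 gives y/9 = 1/9 and y = 1.

y = 1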